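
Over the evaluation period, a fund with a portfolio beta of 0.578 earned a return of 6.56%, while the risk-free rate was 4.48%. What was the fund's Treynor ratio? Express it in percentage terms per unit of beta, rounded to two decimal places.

Treynor = (R_P − R_f) / β_P = (6.56% − 4.48%) / 0.5780 = 2.08% / 0.5780 = 3.60%

3.60%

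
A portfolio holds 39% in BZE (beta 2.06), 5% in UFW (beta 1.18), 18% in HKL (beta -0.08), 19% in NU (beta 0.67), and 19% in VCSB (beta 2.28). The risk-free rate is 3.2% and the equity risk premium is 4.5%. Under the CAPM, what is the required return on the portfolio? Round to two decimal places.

β_P = Σ w_i β_i = 0.39×2.06 + 0.05×1.18 + 0.18×-0.08 + 0.19×0.67 + 0.19×2.28 = 1.4085
E(R_P) = R_f + β_P × MRP = 3.2% + 1.4085 × 4.5% = 9.54%

9.54%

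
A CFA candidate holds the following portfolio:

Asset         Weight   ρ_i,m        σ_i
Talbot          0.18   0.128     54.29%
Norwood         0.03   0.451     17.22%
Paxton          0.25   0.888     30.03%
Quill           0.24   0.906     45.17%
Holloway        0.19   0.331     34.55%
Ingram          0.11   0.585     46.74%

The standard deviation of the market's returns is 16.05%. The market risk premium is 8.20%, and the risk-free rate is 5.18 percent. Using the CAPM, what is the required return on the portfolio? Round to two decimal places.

17.01%

β_Talbot = 0.128 × 54.29% / 16.05% = 0.4330
β_Norwood = 0.451 × 17.22% / 16.05% = 0.4839
β_Paxton = 0.888 × 30.03% / 16.05% = 1.6615
β_Quill = 0.906 × 45.17% / 16.05% = 2.5498
β_Holloway = 0.331 × 34.55% / 16.05% = 0.7125
β_Ingram = 0.585 × 46.74% / 16.05% = 1.7036
β_P = Σ w_i β_i = 0.18×0.4330 + 0.03×0.4839 + 0.25×1.6615 + 0.24×2.5498 + 0.19×0.7125 + 0.11×1.7036 = 1.4426
E(R_P) = R_f + β_P × MRP = 5.18% + 1.4426 × 8.20% = 17.01%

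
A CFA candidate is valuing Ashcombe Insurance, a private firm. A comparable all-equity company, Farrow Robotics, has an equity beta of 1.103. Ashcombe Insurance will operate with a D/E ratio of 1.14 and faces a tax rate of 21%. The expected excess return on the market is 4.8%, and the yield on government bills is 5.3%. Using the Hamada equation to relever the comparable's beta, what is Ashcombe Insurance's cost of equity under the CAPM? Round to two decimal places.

15.36%

β_L = β_U × [1 + (1 − t)(D/E)] = 1.103 × [1 + (1 − 0.21) × 1.14]
    = 1.103 × [1 + 0.79 × 1.14] = 1.103 × 1.9006 = 2.0964
E(R) = R_f + β_L × MRP = 5.3% + 2.0964 × 4.8% = 15.36%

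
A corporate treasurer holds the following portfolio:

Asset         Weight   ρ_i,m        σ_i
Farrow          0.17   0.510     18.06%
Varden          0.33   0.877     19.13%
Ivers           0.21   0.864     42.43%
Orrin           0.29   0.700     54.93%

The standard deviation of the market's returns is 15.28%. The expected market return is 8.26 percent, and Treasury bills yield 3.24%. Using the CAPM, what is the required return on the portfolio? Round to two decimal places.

β_Farrow = 0.510 × 18.06% / 15.28% = 0.6028
β_Varden = 0.877 × 19.13% / 15.28% = 1.0980
β_Ivers = 0.864 × 42.43% / 15.28% = 2.3992
β_Orrin = 0.700 × 54.93% / 15.28% = 2.5164
β_P = Σ w_i β_i = 0.17×0.6028 + 0.33×1.0980 + 0.21×2.3992 + 0.29×2.5164 = 1.6984
MRP = 8.26% − 3.24% = 5.02%
E(R_P) = R_f + β_P × MRP = 3.24% + 1.6984 × 5.02% = 11.77%

11.77%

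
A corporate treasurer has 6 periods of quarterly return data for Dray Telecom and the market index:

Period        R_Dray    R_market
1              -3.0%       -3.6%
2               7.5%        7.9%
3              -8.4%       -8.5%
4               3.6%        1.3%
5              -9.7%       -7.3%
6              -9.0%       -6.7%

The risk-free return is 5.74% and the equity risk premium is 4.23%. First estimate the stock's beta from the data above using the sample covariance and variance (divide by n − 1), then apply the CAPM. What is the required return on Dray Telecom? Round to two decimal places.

Mean R_i = (-3.0 + 7.5 − 8.4 + 3.6 − 9.7 − 9.0) / 6 = -3.1667%
Mean R_m = (-3.6 + 7.9 − 8.5 + 1.3 − 7.3 − 6.7) / 6 = -2.8167%
Σ(R_i − R̄_i)(R_m − R̄_m) = 223.7233  ⇒  Cov = 223.7233 / 5 = 44.7447
Σ(R_m − R̄_m)² = 199.8883  ⇒  Var(R_m) = 199.8883 / 5 = 39.9777
β = Cov / Var(R_m) = 44.7447 / 39.9777 = 1.1192
E(R) = R_f + β × MRP = 5.74% + 1.1192 × 4.23% = 10.47%

10.47%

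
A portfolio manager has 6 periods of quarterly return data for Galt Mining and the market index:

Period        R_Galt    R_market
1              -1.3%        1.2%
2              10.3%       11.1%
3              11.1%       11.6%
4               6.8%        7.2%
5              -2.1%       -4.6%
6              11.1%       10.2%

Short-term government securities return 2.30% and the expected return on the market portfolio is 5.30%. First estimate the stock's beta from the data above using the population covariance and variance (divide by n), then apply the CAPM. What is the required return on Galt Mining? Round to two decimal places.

5.05%

Mean R_i = (-1.3 + 10.3 + 11.1 + 6.8 − 2.1 + 11.1) / 6 = 5.9833%
Mean R_m = (1.2 + 11.1 + 11.6 + 7.2 − 4.6 + 10.2) / 6 = 6.1167%
Σ(R_i − R̄_i)(R_m − R̄_m) = 193.7817  ⇒  Cov = 193.7817 / 6 = 32.2970
Σ(R_m − R̄_m)² = 211.7683  ⇒  Var(R_m) = 211.7683 / 6 = 35.2947
β = Cov / Var(R_m) = 32.2970 / 35.2947 = 0.9151
MRP = 5.30% − 2.30% = 3.00%
E(R) = R_f + β × MRP = 2.30% + 0.9151 × 3.00% = 5.05%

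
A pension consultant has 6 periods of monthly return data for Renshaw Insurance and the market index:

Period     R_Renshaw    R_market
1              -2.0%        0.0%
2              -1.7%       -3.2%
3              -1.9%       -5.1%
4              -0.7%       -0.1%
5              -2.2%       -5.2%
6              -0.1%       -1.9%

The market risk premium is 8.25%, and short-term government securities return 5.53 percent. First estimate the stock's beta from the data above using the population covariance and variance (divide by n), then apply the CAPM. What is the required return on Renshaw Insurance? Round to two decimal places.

6.95%

Mean R_i = (-2.0 − 1.7 − 1.9 − 0.7 − 2.2 − 0.1) / 6 = -1.4333%
Mean R_m = (0.0 − 3.2 − 5.1 − 0.1 − 5.2 − 1.9) / 6 = -2.5833%
Σ(R_i − R̄_i)(R_m − R̄_m) = 4.6133  ⇒  Cov = 4.6133 / 6 = 0.7689
Σ(R_m − R̄_m)² = 26.8683  ⇒  Var(R_m) = 26.8683 / 6 = 4.4781
β = Cov / Var(R_m) = 0.7689 / 4.4781 = 0.1717
E(R) = R_f + β × MRP = 5.53% + 0.1717 × 8.25% = 6.95%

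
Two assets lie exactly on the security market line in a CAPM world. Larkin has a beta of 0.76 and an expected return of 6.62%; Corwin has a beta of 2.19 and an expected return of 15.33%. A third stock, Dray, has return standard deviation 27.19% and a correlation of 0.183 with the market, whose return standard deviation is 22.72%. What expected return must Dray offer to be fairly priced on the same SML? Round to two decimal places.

MRP = (15.33% − 6.62%) / (2.19 − 0.76) = 6.0909%
R_f = 6.62% − 0.76 × 6.0909% = 1.9909%
β_Dray = ρ·σ_i/σ_m = 0.183 × 27.19 / 22.72 = 0.2190
E(R_Dray) = R_f + β × MRP = 1.9909% + 0.2190 × 6.0909% = 3.32%

3.32%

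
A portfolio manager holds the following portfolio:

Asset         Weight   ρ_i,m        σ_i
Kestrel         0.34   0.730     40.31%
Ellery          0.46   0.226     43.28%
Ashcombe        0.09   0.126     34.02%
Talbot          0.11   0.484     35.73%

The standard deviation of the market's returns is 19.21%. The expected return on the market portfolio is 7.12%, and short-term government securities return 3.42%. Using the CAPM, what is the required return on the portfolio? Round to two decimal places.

β_Kestrel = 0.730 × 40.31% / 19.21% = 1.5318
β_Ellery = 0.226 × 43.28% / 19.21% = 0.5092
β_Ashcombe = 0.126 × 34.02% / 19.21% = 0.2231
β_Talbot = 0.484 × 35.73% / 19.21% = 0.9002
β_P = Σ w_i β_i = 0.34×1.5318 + 0.46×0.5092 + 0.09×0.2231 + 0.11×0.9002 = 0.8741
MRP = 7.12% − 3.42% = 3.70%
E(R_P) = R_f + β_P × MRP = 3.42% + 0.8741 × 3.70% = 6.65%

6.65%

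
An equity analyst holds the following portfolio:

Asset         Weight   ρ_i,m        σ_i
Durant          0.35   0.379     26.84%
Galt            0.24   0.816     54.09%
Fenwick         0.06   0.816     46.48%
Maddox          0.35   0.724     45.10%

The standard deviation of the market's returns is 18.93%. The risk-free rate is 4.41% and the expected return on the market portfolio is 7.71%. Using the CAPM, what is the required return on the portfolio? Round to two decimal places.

9.27%

β_Durant = 0.379 × 26.84% / 18.93% = 0.5374
β_Galt = 0.816 × 54.09% / 18.93% = 2.3316
β_Fenwick = 0.816 × 46.48% / 18.93% = 2.0036
β_Maddox = 0.724 × 45.10% / 18.93% = 1.7249
β_P = Σ w_i β_i = 0.35×0.5374 + 0.24×2.3316 + 0.06×2.0036 + 0.35×1.7249 = 1.4716
MRP = 7.71% − 4.41% = 3.30%
E(R_P) = R_f + β_P × MRP = 4.41% + 1.4716 × 3.30% = 9.27%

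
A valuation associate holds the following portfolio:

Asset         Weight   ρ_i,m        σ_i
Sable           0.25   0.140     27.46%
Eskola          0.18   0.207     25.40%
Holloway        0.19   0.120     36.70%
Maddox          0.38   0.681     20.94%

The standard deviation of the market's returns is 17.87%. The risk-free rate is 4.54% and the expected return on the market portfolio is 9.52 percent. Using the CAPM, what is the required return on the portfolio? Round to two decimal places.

β_Sable = 0.140 × 27.46% / 17.87% = 0.2151
β_Eskola = 0.207 × 25.40% / 17.87% = 0.2942
β_Holloway = 0.120 × 36.70% / 17.87% = 0.2464
β_Maddox = 0.681 × 20.94% / 17.87% = 0.7980
β_P = Σ w_i β_i = 0.25×0.2151 + 0.18×0.2942 + 0.19×0.2464 + 0.38×0.7980 = 0.4568
MRP = 9.52% − 4.54% = 4.98%
E(R_P) = R_f + β_P × MRP = 4.54% + 0.4568 × 4.98% = 6.81%

6.81%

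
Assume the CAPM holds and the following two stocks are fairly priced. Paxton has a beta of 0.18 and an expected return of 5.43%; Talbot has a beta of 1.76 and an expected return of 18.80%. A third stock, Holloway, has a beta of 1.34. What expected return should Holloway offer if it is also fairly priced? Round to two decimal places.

15.25%

MRP (SML slope) = (18.80% − 5.43%) / (1.76 − 0.18) = 13.37% / 1.58 = 8.4620%
R_f (intercept) = 5.43% − 0.18 × 8.4620% = 3.9068%
E(R_Holloway) = R_f + β × MRP = 3.9068% + 1.34 × 8.4620% = 15.25%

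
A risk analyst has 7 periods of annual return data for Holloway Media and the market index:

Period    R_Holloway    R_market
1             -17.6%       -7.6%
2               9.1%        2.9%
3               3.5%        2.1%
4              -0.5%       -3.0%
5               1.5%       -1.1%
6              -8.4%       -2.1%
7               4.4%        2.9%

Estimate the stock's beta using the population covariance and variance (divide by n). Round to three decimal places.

2.155

Mean R_i = (-17.6 + 9.1 + 3.5 − 0.5 + 1.5 − 8.4 + 4.4) / 7 = -1.1429%
Mean R_m = (-7.6 + 2.9 + 2.1 − 3.0 − 1.1 − 2.1 + 2.9) / 7 = -0.8429%
Σ(R_i − R̄_i)(R_m − R̄_m) = 191.0071  ⇒  Cov = 191.0071 / 7 = 27.2867
Σ(R_m − R̄_m)² = 88.6371  ⇒  Var(R_m) = 88.6371 / 7 = 12.6624
β = Cov / Var(R_m) = 27.2867 / 12.6624 = 2.1549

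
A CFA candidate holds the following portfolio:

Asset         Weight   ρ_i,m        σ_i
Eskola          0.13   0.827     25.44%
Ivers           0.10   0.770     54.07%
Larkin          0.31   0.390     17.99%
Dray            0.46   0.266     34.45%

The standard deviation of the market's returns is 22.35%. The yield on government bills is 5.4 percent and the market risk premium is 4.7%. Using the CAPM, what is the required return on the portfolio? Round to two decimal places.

β_Eskola = 0.827 × 25.44% / 22.35% = 0.9413
β_Ivers = 0.770 × 54.07% / 22.35% = 1.8628
β_Larkin = 0.390 × 17.99% / 22.35% = 0.3139
β_Dray = 0.266 × 34.45% / 22.35% = 0.4100
β_P = Σ w_i β_i = 0.13×0.9413 + 0.10×1.8628 + 0.31×0.3139 + 0.46×0.4100 = 0.5946
E(R_P) = R_f + β_P × MRP = 5.4% + 0.5946 × 4.7% = 8.19%

8.19%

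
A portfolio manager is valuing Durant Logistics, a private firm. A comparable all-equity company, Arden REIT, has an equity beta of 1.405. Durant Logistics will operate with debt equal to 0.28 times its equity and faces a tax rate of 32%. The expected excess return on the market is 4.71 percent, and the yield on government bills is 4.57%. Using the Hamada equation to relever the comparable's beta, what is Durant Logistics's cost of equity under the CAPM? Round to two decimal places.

12.45%

β_L = β_U × [1 + (1 − t)(D/E)] = 1.405 × [1 + (1 − 0.32) × 0.28]
    = 1.405 × [1 + 0.68 × 0.28] = 1.405 × 1.1904 = 1.6725
E(R) = R_f + β_L × MRP = 4.57% + 1.6725 × 4.71% = 12.45%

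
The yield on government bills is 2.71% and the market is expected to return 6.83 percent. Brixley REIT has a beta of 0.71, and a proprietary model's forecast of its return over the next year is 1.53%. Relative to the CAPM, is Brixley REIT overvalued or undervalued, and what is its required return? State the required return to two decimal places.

MRP = 6.83% − 2.71% = 4.12%
Required return = R_f + β·MRP = 2.71% + 0.71 × 4.12% = 5.64%
Forecast 1.53% < required 5.64% → the stock plots below the SML → overvalued.

Overvalued; required return 5.64%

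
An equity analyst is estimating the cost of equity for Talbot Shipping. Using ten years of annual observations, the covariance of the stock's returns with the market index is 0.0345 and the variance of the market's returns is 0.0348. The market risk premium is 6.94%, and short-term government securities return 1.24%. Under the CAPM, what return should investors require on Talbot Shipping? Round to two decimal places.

β = Cov(R_i, R_m) / Var(R_m) = 0.0345 / 0.0348 = 0.9914
E(R) = R_f + β × MRP = 1.24% + 0.9914 × 6.94% = 8.12%

8.12%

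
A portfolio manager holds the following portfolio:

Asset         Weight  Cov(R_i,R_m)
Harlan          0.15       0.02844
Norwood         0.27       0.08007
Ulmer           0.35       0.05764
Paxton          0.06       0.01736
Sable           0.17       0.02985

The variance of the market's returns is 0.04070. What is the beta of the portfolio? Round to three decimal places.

β_Harlan = 0.02844 / 0.04070 = 0.6988
β_Norwood = 0.08007 / 0.04070 = 1.9673
β_Ulmer = 0.05764 / 0.04070 = 1.4162
β_Paxton = 0.01736 / 0.04070 = 0.4265
β_Sable = 0.02985 / 0.04070 = 0.7334
β_P = Σ w_i β_i = 0.15×0.6988 + 0.27×1.9673 + 0.35×1.4162 + 0.06×0.4265 + 0.17×0.7334 = 1.2819

1.282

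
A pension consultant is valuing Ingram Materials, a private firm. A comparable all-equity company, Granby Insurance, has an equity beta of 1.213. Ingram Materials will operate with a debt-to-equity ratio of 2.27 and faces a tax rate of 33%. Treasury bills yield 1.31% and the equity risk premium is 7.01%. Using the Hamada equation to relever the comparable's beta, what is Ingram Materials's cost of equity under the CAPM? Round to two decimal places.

β_L = β_U × [1 + (1 − t)(D/E)] = 1.213 × [1 + (1 − 0.33) × 2.27]
    = 1.213 × [1 + 0.67 × 2.27] = 1.213 × 2.5209 = 3.0579
E(R) = R_f + β_L × MRP = 1.31% + 3.0579 × 7.01% = 22.75%

22.75%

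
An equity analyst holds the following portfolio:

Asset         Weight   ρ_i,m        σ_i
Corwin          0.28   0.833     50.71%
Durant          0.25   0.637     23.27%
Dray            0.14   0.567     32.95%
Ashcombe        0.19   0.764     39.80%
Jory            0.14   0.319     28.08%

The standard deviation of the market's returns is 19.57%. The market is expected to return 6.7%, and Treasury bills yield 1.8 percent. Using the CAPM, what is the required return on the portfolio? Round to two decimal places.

β_Corwin = 0.833 × 50.71% / 19.57% = 2.1585
β_Durant = 0.637 × 23.27% / 19.57% = 0.7574
β_Dray = 0.567 × 32.95% / 19.57% = 0.9547
β_Ashcombe = 0.764 × 39.80% / 19.57% = 1.5538
β_Jory = 0.319 × 28.08% / 19.57% = 0.4577
β_P = Σ w_i β_i = 0.28×2.1585 + 0.25×0.7574 + 0.14×0.9547 + 0.19×1.5538 + 0.14×0.4577 = 1.2867
MRP = 6.7% − 1.8% = 4.90%
E(R_P) = R_f + β_P × MRP = 1.8% + 1.2867 × 4.9% = 8.10%

8.10%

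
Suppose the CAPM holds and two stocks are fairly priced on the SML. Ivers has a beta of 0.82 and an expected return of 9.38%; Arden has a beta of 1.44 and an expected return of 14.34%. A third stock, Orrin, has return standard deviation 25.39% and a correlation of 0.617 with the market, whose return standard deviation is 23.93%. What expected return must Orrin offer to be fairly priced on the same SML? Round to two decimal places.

MRP = (14.34% − 9.38%) / (1.44 − 0.82) = 8.0000%
R_f = 9.38% − 0.82 × 8.0000% = 2.8200%
β_Orrin = ρ·σ_i/σ_m = 0.617 × 25.39 / 23.93 = 0.6546
E(R_Orrin) = R_f + β × MRP = 2.8200% + 0.6546 × 8.0000% = 8.06%

8.06%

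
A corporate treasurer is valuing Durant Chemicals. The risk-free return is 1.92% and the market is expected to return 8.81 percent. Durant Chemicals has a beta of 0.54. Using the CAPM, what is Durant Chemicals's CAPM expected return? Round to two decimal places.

Market risk premium = E(R_m) − R_f = 8.81% − 1.92% = 6.89%
E(R) = R_f + β × MRP = 1.92% + 0.54 × 6.89% = 5.64%

5.64%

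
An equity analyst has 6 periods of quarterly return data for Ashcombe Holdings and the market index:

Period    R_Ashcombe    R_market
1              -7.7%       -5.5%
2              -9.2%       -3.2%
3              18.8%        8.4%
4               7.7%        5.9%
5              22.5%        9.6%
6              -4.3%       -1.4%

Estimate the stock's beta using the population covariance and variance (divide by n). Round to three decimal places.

2.080

Mean R_i = (-7.7 − 9.2 + 18.8 + 7.7 + 22.5 − 4.3) / 6 = 4.6333%
Mean R_m = (-5.5 − 3.2 + 8.4 + 5.9 + 9.6 − 1.4) / 6 = 2.3000%
Σ(R_i − R̄_i)(R_m − R̄_m) = 433.2200  ⇒  Cov = 433.2200 / 6 = 72.2033
Σ(R_m − R̄_m)² = 208.2400  ⇒  Var(R_m) = 208.2400 / 6 = 34.7067
β = Cov / Var(R_m) = 72.2033 / 34.7067 = 2.0804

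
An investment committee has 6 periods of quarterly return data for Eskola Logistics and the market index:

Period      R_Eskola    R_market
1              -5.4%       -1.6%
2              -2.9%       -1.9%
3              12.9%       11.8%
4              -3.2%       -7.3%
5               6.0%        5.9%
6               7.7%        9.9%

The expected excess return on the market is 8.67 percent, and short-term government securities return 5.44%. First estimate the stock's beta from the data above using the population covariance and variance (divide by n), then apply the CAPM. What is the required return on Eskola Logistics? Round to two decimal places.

Mean R_i = (-5.4 − 2.9 + 12.9 − 3.2 + 6.0 + 7.7) / 6 = 2.5167%
Mean R_m = (-1.6 − 1.9 + 11.8 − 7.3 + 5.9 + 9.9) / 6 = 2.8000%
Σ(R_i − R̄_i)(R_m − R̄_m) = 259.0800  ⇒  Cov = 259.0800 / 6 = 43.1800
Σ(R_m − R̄_m)² = 284.4800  ⇒  Var(R_m) = 284.4800 / 6 = 47.4133
β = Cov / Var(R_m) = 43.1800 / 47.4133 = 0.9107
E(R) = R_f + β × MRP = 5.44% + 0.9107 × 8.67% = 13.34%

13.34%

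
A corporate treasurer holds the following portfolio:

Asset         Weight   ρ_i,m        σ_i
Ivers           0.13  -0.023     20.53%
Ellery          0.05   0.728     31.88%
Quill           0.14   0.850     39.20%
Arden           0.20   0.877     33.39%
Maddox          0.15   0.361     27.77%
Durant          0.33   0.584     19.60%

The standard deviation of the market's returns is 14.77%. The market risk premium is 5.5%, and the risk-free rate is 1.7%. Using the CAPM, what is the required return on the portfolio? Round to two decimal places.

β_Ivers = -0.023 × 20.53% / 14.77% = -0.0320
β_Ellery = 0.728 × 31.88% / 14.77% = 1.5713
β_Quill = 0.850 × 39.20% / 14.77% = 2.2559
β_Arden = 0.877 × 33.39% / 14.77% = 1.9826
β_Maddox = 0.361 × 27.77% / 14.77% = 0.6787
β_Durant = 0.584 × 19.60% / 14.77% = 0.7750
β_P = Σ w_i β_i = 0.13×-0.0320 + 0.05×1.5713 + 0.14×2.2559 + 0.20×1.9826 + 0.15×0.6787 + 0.33×0.7750 = 1.1443
E(R_P) = R_f + β_P × MRP = 1.7% + 1.1443 × 5.5% = 7.99%

7.99%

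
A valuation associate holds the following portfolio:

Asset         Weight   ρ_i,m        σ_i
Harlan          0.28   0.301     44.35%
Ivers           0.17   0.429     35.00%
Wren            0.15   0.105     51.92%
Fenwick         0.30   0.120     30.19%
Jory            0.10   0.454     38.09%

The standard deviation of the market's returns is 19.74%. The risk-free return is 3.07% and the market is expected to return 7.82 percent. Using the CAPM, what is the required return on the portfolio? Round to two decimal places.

β_Harlan = 0.301 × 44.35% / 19.74% = 0.6763
β_Ivers = 0.429 × 35.00% / 19.74% = 0.7606
β_Wren = 0.105 × 51.92% / 19.74% = 0.2762
β_Fenwick = 0.120 × 30.19% / 19.74% = 0.1835
β_Jory = 0.454 × 38.09% / 19.74% = 0.8760
β_P = Σ w_i β_i = 0.28×0.6763 + 0.17×0.7606 + 0.15×0.2762 + 0.30×0.1835 + 0.10×0.8760 = 0.5027
MRP = 7.82% − 3.07% = 4.75%
E(R_P) = R_f + β_P × MRP = 3.07% + 0.5027 × 4.75% = 5.46%

5.46%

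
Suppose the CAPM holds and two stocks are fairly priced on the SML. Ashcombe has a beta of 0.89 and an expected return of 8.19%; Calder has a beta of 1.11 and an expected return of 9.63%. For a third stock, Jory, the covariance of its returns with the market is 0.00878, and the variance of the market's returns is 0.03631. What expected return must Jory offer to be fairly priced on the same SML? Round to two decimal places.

3.95%

MRP = (9.63% − 8.19%) / (1.11 − 0.89) = 6.5455%
R_f = 8.19% − 0.89 × 6.5455% = 2.3645%
β_Jory = Cov / Var(R_m) = 0.00878 / 0.03631 = 0.2418
E(R_Jory) = R_f + β × MRP = 2.3645% + 0.2418 × 6.5455% = 3.95%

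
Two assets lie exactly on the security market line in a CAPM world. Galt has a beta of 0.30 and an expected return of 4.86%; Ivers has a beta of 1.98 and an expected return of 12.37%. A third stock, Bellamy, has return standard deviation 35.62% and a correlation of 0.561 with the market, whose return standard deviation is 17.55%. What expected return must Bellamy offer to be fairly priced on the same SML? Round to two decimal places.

MRP = (12.37% − 4.86%) / (1.98 − 0.30) = 4.4702%
R_f = 4.86% − 0.30 × 4.4702% = 3.5189%
β_Bellamy = ρ·σ_i/σ_m = 0.561 × 35.62 / 17.55 = 1.1386
E(R_Bellamy) = R_f + β × MRP = 3.5189% + 1.1386 × 4.4702% = 8.61%

8.61%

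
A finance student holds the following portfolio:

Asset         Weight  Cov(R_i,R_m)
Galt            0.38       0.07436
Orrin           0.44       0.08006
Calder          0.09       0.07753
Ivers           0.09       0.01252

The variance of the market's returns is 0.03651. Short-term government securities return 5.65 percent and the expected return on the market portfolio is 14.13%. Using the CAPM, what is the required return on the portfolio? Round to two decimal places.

22.28%

β_Galt = 0.07436 / 0.03651 = 2.0367
β_Orrin = 0.08006 / 0.03651 = 2.1928
β_Calder = 0.07753 / 0.03651 = 2.1235
β_Ivers = 0.01252 / 0.03651 = 0.3429
β_P = Σ w_i β_i = 0.38×2.0367 + 0.44×2.1928 + 0.09×2.1235 + 0.09×0.3429 = 1.9608
MRP = 14.13% − 5.65% = 8.48%
E(R_P) = R_f + β_P × MRP = 5.65% + 1.9608 × 8.48% = 22.28%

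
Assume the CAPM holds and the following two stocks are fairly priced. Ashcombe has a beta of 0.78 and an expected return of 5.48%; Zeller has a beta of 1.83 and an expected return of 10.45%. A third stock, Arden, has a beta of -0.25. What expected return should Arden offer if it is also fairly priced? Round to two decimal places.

MRP (SML slope) = (10.45% − 5.48%) / (1.83 − 0.78) = 4.97% / 1.05 = 4.7333%
R_f (intercept) = 5.48% − 0.78 × 4.7333% = 1.7880%
E(R_Arden) = R_f + β × MRP = 1.7880% + -0.25 × 4.7333% = 0.60%

0.60%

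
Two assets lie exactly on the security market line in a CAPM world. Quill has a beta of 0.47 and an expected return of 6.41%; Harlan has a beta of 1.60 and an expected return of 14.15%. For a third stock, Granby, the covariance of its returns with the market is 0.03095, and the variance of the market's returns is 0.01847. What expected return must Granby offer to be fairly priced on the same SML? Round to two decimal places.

MRP = (14.15% − 6.41%) / (1.60 − 0.47) = 6.8496%
R_f = 6.41% − 0.47 × 6.8496% = 3.1907%
β_Granby = Cov / Var(R_m) = 0.03095 / 0.01847 = 1.6757
E(R_Granby) = R_f + β × MRP = 3.1907% + 1.6757 × 6.8496% = 14.67%

14.67%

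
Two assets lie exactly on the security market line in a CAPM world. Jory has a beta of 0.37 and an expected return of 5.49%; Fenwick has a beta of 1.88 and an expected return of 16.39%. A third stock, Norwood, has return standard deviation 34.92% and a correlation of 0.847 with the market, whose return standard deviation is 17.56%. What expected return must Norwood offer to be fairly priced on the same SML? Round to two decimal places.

MRP = (16.39% − 5.49%) / (1.88 − 0.37) = 7.2185%
R_f = 5.49% − 0.37 × 7.2185% = 2.8192%
β_Norwood = ρ·σ_i/σ_m = 0.847 × 34.92 / 17.56 = 1.6844
E(R_Norwood) = R_f + β × MRP = 2.8192% + 1.6844 × 7.2185% = 14.98%

14.98%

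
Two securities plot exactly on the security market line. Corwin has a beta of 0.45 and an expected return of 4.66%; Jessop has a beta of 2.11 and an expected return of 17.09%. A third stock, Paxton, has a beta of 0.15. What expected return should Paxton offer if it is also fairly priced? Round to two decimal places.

2.41%

MRP (SML slope) = (17.09% − 4.66%) / (2.11 − 0.45) = 12.43% / 1.66 = 7.4880%
R_f (intercept) = 4.66% − 0.45 × 7.4880% = 1.2904%
E(R_Paxton) = R_f + β × MRP = 1.2904% + 0.15 × 7.4880% = 2.41%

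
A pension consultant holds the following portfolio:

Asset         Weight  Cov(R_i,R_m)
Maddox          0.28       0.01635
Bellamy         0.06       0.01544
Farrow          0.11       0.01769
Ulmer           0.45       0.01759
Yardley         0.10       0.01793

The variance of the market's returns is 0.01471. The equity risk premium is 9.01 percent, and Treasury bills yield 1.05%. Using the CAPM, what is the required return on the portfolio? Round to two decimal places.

β_Maddox = 0.01635 / 0.01471 = 1.1115
β_Bellamy = 0.01544 / 0.01471 = 1.0496
β_Farrow = 0.01769 / 0.01471 = 1.2026
β_Ulmer = 0.01759 / 0.01471 = 1.1958
β_Yardley = 0.01793 / 0.01471 = 1.2189
β_P = Σ w_i β_i = 0.28×1.1115 + 0.06×1.0496 + 0.11×1.2026 + 0.45×1.1958 + 0.10×1.2189 = 1.1665
E(R_P) = R_f + β_P × MRP = 1.05% + 1.1665 × 9.01% = 11.56%

11.56%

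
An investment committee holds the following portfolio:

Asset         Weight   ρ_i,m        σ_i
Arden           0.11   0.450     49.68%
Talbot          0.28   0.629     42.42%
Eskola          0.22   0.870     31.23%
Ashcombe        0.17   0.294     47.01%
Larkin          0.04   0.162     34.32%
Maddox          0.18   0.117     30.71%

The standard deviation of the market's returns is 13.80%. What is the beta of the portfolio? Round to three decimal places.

1.386

β_Arden = 0.450 × 49.68% / 13.80% = 1.6200
β_Talbot = 0.629 × 42.42% / 13.80% = 1.9335
β_Eskola = 0.870 × 31.23% / 13.80% = 1.9688
β_Ashcombe = 0.294 × 47.01% / 13.80% = 1.0015
β_Larkin = 0.162 × 34.32% / 13.80% = 0.4029
β_Maddox = 0.117 × 30.71% / 13.80% = 0.2604
β_P = Σ w_i β_i = 0.11×1.6200 + 0.28×1.9335 + 0.22×1.9688 + 0.17×1.0015 + 0.04×0.4029 + 0.18×0.2604 = 1.3860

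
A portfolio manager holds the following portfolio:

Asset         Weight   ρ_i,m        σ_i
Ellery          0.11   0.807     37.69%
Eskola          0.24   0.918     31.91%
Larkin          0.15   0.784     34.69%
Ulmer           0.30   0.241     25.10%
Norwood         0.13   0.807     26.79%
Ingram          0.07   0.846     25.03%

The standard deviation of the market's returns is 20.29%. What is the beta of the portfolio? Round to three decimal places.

1.013

β_Ellery = 0.807 × 37.69% / 20.29% = 1.4991
β_Eskola = 0.918 × 31.91% / 20.29% = 1.4437
β_Larkin = 0.784 × 34.69% / 20.29% = 1.3404
β_Ulmer = 0.241 × 25.10% / 20.29% = 0.2981
β_Norwood = 0.807 × 26.79% / 20.29% = 1.0655
β_Ingram = 0.846 × 25.03% / 20.29% = 1.0436
β_P = Σ w_i β_i = 0.11×1.4991 + 0.24×1.4437 + 0.15×1.3404 + 0.30×0.2981 + 0.13×1.0655 + 0.07×1.0436 = 1.0134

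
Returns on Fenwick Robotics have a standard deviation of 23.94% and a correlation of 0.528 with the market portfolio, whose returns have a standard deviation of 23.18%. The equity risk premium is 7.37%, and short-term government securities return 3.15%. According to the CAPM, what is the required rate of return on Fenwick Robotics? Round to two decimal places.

7.17%

β = ρ × σ_i / σ_m = 0.528 × 23.94% / 23.18% = 0.5453
E(R) = 3.15% + 0.5453 × 7.37% = 7.17%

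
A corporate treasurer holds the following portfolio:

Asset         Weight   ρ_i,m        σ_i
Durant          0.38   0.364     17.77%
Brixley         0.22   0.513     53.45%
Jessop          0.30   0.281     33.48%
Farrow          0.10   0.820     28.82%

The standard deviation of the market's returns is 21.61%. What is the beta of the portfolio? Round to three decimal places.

β_Durant = 0.364 × 17.77% / 21.61% = 0.2993
β_Brixley = 0.513 × 53.45% / 21.61% = 1.2689
β_Jessop = 0.281 × 33.48% / 21.61% = 0.4353
β_Farrow = 0.820 × 28.82% / 21.61% = 1.0936
β_P = Σ w_i β_i = 0.38×0.2993 + 0.22×1.2689 + 0.30×0.4353 + 0.10×1.0936 = 0.6328

0.633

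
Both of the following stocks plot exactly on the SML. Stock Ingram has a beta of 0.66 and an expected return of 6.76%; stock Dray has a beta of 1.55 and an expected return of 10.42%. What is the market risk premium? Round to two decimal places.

Both satisfy E(R) = R_f + β·MRP, so the slope of the SML is
MRP = (10.42% − 6.76%) / (1.55 − 0.66) = 3.66% / 0.89 = 4.1124%

4.11%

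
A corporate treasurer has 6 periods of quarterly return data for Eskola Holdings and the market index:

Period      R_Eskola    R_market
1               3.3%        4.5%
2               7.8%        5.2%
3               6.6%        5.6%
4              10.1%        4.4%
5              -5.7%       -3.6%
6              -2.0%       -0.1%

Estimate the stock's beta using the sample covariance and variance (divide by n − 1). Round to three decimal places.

Mean R_i = (3.3 + 7.8 + 6.6 + 10.1 − 5.7 − 2.0) / 6 = 3.3500%
Mean R_m = (4.5 + 5.2 + 5.6 + 4.4 − 3.6 − 0.1) / 6 = 2.6667%
Σ(R_i − R̄_i)(R_m − R̄_m) = 103.9300  ⇒  Cov = 103.9300 / 5 = 20.7860
Σ(R_m − R̄_m)² = 68.3133  ⇒  Var(R_m) = 68.3133 / 5 = 13.6627
β = Cov / Var(R_m) = 20.7860 / 13.6627 = 1.5214

1.521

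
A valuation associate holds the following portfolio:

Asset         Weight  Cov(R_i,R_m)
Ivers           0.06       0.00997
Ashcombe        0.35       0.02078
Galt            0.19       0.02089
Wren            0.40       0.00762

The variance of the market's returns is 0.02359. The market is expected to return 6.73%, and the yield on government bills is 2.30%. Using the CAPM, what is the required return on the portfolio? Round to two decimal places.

5.10%

β_Ivers = 0.00997 / 0.02359 = 0.4226
β_Ashcombe = 0.02078 / 0.02359 = 0.8809
β_Galt = 0.02089 / 0.02359 = 0.8855
β_Wren = 0.00762 / 0.02359 = 0.3230
β_P = Σ w_i β_i = 0.06×0.4226 + 0.35×0.8809 + 0.19×0.8855 + 0.40×0.3230 = 0.6311
MRP = 6.73% − 2.30% = 4.43%
E(R_P) = R_f + β_P × MRP = 2.30% + 0.6311 × 4.43% = 5.10%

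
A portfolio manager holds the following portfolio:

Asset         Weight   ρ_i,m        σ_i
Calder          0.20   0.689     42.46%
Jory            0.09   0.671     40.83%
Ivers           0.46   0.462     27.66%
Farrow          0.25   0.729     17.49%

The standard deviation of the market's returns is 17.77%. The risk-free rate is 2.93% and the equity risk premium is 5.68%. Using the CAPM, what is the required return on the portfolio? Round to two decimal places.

β_Calder = 0.689 × 42.46% / 17.77% = 1.6463
β_Jory = 0.671 × 40.83% / 17.77% = 1.5418
β_Ivers = 0.462 × 27.66% / 17.77% = 0.7191
β_Farrow = 0.729 × 17.49% / 17.77% = 0.7175
β_P = Σ w_i β_i = 0.20×1.6463 + 0.09×1.5418 + 0.46×0.7191 + 0.25×0.7175 = 0.9782
E(R_P) = R_f + β_P × MRP = 2.93% + 0.9782 × 5.68% = 8.49%

8.49%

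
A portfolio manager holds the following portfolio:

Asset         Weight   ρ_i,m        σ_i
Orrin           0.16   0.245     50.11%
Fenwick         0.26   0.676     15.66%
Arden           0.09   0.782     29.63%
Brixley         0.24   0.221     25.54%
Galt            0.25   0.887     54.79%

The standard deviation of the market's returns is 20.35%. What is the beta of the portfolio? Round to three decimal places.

0.998

β_Orrin = 0.245 × 50.11% / 20.35% = 0.6033
β_Fenwick = 0.676 × 15.66% / 20.35% = 0.5202
β_Arden = 0.782 × 29.63% / 20.35% = 1.1386
β_Brixley = 0.221 × 25.54% / 20.35% = 0.2774
β_Galt = 0.887 × 54.79% / 20.35% = 2.3881
β_P = Σ w_i β_i = 0.16×0.6033 + 0.26×0.5202 + 0.09×1.1386 + 0.24×0.2774 + 0.25×2.3881 = 0.9979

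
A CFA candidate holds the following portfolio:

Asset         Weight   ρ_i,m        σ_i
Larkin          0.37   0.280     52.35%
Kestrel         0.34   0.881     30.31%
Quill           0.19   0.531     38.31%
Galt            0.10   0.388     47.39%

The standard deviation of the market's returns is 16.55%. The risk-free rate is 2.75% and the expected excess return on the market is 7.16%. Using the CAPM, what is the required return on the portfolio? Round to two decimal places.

β_Larkin = 0.280 × 52.35% / 16.55% = 0.8857
β_Kestrel = 0.881 × 30.31% / 16.55% = 1.6135
β_Quill = 0.531 × 38.31% / 16.55% = 1.2292
β_Galt = 0.388 × 47.39% / 16.55% = 1.1110
β_P = Σ w_i β_i = 0.37×0.8857 + 0.34×1.6135 + 0.19×1.2292 + 0.10×1.1110 = 1.2209
E(R_P) = R_f + β_P × MRP = 2.75% + 1.2209 × 7.16% = 11.49%

11.49%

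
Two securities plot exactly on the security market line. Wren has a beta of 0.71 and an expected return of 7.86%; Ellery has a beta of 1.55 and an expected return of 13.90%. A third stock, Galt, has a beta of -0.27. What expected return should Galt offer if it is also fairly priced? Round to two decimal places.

MRP (SML slope) = (13.90% − 7.86%) / (1.55 − 0.71) = 6.04% / 0.84 = 7.1905%
R_f (intercept) = 7.86% − 0.71 × 7.1905% = 2.7547%
E(R_Galt) = R_f + β × MRP = 2.7547% + -0.27 × 7.1905% = 0.81%

0.81%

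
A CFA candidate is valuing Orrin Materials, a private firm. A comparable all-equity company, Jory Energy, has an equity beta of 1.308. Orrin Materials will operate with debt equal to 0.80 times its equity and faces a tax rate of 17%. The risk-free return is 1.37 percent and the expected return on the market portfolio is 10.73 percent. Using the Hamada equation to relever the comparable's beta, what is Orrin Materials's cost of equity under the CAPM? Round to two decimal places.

21.74%

β_L = β_U × [1 + (1 − t)(D/E)] = 1.308 × [1 + (1 − 0.17) × 0.80]
    = 1.308 × [1 + 0.83 × 0.80] = 1.308 × 1.6640 = 2.1765
MRP = 10.73% − 1.37% = 9.36%
E(R) = R_f + β_L × MRP = 1.37% + 2.1765 × 9.36% = 21.74%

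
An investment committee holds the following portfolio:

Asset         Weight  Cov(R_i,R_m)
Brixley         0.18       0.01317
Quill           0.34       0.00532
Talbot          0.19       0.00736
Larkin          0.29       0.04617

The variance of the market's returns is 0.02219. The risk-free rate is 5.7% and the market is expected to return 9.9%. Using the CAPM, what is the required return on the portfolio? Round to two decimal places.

9.29%

β_Brixley = 0.01317 / 0.02219 = 0.5935
β_Quill = 0.00532 / 0.02219 = 0.2397
β_Talbot = 0.00736 / 0.02219 = 0.3317
β_Larkin = 0.04617 / 0.02219 = 2.0807
β_P = Σ w_i β_i = 0.18×0.5935 + 0.34×0.2397 + 0.19×0.3317 + 0.29×2.0807 = 0.8548
MRP = 9.9% − 5.7% = 4.20%
E(R_P) = R_f + β_P × MRP = 5.7% + 0.8548 × 4.2% = 9.29%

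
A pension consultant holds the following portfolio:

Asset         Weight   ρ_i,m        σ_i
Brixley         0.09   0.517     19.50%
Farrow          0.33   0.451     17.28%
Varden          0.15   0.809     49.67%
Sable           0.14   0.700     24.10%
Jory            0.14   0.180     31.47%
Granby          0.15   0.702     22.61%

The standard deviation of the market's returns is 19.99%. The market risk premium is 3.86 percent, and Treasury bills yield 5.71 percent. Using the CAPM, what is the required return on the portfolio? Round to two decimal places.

β_Brixley = 0.517 × 19.50% / 19.99% = 0.5043
β_Farrow = 0.451 × 17.28% / 19.99% = 0.3899
β_Varden = 0.809 × 49.67% / 19.99% = 2.0102
β_Sable = 0.700 × 24.10% / 19.99% = 0.8439
β_Jory = 0.180 × 31.47% / 19.99% = 0.2834
β_Granby = 0.702 × 22.61% / 19.99% = 0.7940
β_P = Σ w_i β_i = 0.09×0.5043 + 0.33×0.3899 + 0.15×2.0102 + 0.14×0.8439 + 0.14×0.2834 + 0.15×0.7940 = 0.7525
E(R_P) = R_f + β_P × MRP = 5.71% + 0.7525 × 3.86% = 8.61%

8.61%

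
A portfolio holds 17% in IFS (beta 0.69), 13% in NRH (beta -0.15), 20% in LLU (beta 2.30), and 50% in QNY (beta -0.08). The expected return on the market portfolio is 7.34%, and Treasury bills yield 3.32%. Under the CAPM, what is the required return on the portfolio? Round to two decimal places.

5.40%

β_P = Σ w_i β_i = 0.17×0.69 + 0.13×-0.15 + 0.20×2.30 + 0.50×-0.08 = 0.5178
MRP = 7.34% − 3.32% = 4.02%
E(R_P) = R_f + β_P × MRP = 3.32% + 0.5178 × 4.02% = 5.40%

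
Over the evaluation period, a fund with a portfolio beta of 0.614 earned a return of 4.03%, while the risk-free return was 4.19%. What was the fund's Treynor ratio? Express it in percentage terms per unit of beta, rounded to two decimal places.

-0.26%

Treynor = (R_P − R_f) / β_P = (4.03% − 4.19%) / 0.6140 = -0.16% / 0.6140 = -0.26%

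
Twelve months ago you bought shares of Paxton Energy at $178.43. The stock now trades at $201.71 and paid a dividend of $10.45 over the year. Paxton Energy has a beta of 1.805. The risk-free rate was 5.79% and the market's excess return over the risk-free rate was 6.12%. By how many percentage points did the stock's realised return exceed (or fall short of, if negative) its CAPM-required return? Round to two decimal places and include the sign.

Realised HPR = (P1 + D1 − P0) / P0 = (201.71 + 10.45 − 178.43) / 178.43 = 33.73 / 178.43 = 18.9038%
CAPM required = R_f + β·MRP = 5.79% + 1.805 × 6.12% = 16.83660%
α = realised − required = 18.9038% − 16.83660% = +2.07%

+2.07%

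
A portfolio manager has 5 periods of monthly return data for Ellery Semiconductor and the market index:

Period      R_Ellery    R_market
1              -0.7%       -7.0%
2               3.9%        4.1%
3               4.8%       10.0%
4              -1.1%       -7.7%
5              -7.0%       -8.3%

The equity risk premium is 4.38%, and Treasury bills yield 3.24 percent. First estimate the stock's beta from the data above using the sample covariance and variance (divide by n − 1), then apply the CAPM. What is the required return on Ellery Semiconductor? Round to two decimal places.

Mean R_i = (-0.7 + 3.9 + 4.8 − 1.1 − 7.0) / 5 = -0.0200%
Mean R_m = (-7.0 + 4.1 + 10.0 − 7.7 − 8.3) / 5 = -1.7800%
Σ(R_i − R̄_i)(R_m − R̄_m) = 135.2820  ⇒  Cov = 135.2820 / 4 = 33.8205
Σ(R_m − R̄_m)² = 278.1480  ⇒  Var(R_m) = 278.1480 / 4 = 69.5370
β = Cov / Var(R_m) = 33.8205 / 69.5370 = 0.4864
E(R) = R_f + β × MRP = 3.24% + 0.4864 × 4.38% = 5.37%

5.37%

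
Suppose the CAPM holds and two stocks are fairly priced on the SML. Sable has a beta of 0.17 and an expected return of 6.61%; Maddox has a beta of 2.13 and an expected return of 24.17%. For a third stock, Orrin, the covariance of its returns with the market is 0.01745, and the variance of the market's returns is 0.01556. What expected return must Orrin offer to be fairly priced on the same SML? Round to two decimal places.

MRP = (24.17% − 6.61%) / (2.13 − 0.17) = 8.9592%
R_f = 6.61% − 0.17 × 8.9592% = 5.0869%
β_Orrin = Cov / Var(R_m) = 0.01745 / 0.01556 = 1.1215
E(R_Orrin) = R_f + β × MRP = 5.0869% + 1.1215 × 8.9592% = 15.13%

15.13%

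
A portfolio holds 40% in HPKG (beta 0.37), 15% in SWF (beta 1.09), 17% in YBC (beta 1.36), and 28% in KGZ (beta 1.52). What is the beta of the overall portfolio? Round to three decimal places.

β_P = Σ w_i β_i = 0.40×0.37 + 0.15×1.09 + 0.17×1.36 + 0.28×1.52 = 0.9683

0.968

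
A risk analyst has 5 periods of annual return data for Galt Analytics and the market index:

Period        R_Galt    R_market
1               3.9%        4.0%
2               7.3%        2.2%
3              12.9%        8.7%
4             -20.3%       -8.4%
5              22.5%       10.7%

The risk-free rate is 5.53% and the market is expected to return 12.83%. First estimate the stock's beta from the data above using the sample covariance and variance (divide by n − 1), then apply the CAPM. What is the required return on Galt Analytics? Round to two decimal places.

Mean R_i = (3.9 + 7.3 + 12.9 − 20.3 + 22.5) / 5 = 5.2600%
Mean R_m = (4.0 + 2.2 + 8.7 − 8.4 + 10.7) / 5 = 3.4400%
Σ(R_i − R̄_i)(R_m − R̄_m) = 464.6880  ⇒  Cov = 464.6880 / 4 = 116.1720
Σ(R_m − R̄_m)² = 222.4120  ⇒  Var(R_m) = 222.4120 / 4 = 55.6030
β = Cov / Var(R_m) = 116.1720 / 55.6030 = 2.0893
MRP = 12.83% − 5.53% = 7.30%
E(R) = R_f + β × MRP = 5.53% + 2.0893 × 7.30% = 20.78%

20.78%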